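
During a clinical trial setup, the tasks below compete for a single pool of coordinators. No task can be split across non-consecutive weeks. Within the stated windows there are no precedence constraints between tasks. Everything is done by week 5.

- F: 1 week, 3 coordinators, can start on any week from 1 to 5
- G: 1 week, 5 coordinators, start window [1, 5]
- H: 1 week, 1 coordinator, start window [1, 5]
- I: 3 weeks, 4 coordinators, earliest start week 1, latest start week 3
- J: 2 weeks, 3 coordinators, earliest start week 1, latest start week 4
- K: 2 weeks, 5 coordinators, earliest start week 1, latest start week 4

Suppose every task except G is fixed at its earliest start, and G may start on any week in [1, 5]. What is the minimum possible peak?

G@1: w1:21  w2:12  w3:4  w4:0  w5:0 → peak 21
G@2: w1:16  w2:17  w3:4  w4:0  w5:0 → peak 17
G@3: w1:16  w2:12  w3:9  w4:0  w5:0 → peak 16
G@4: w1:16  w2:12  w3:4  w4:5  w5:0 → peak 16
G@5: w1:16  w2:12  w3:4  w4:0  w5:5 → peak 16
Best is G@3, peak 16.

16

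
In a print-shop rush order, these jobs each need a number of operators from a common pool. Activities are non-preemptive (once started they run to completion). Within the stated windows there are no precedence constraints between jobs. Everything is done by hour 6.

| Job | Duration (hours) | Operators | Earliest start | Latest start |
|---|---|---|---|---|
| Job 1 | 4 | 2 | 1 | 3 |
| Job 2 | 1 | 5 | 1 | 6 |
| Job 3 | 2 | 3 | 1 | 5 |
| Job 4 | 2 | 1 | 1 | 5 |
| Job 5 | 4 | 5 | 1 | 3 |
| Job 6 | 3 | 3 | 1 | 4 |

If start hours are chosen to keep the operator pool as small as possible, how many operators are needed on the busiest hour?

10

Early-start (Job 1@1, Job 2@1, Job 3@1, Job 4@1, Job 5@1, Job 6@1) gives peak 19: h1:19  h2:14  h3:10  h4:7  h5:0  h6:0.
Shift Job 4→2, Job 5→3, Job 6→4.
Schedule Job 1@1, Job 2@1, Job 3@1, Job 4@2, Job 5@3, Job 6@4: h1:10  h2:6  h3:8  h4:10  h5:8  h6:8 — peak 10.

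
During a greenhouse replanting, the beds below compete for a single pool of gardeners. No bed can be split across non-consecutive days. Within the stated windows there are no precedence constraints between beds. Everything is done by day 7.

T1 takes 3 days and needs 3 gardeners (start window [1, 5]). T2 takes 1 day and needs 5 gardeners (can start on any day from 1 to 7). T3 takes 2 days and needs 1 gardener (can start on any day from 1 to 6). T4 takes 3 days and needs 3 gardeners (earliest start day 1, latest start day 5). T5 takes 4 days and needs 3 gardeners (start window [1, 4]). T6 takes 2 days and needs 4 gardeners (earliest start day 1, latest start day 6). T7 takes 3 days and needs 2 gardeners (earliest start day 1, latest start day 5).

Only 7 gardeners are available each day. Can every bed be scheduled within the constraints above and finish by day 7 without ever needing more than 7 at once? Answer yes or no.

no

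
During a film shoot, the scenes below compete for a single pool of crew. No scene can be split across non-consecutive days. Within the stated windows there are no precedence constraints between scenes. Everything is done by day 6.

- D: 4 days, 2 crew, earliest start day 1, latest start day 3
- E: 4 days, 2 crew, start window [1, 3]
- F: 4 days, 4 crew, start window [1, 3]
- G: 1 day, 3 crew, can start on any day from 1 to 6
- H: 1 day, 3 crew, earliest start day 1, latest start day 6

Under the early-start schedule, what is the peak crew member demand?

14

Early-start schedule: D@1, E@1, F@1, G@1, H@1.
Load per day: day 1: 14, day 2: 8, day 3: 8, day 4: 8, day 5: 0, day 6: 0.
Peak is 14.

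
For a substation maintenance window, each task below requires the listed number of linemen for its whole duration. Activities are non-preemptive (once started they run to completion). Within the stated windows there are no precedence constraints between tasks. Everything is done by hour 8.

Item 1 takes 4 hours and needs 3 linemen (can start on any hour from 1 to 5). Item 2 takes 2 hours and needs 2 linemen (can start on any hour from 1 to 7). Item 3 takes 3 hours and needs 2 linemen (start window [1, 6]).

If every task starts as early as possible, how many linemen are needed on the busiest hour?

7

Early-start schedule: Item 1@1, Item 2@1, Item 3@1.
Load per hour: hour 1: 7, hour 2: 7, hour 3: 5, hour 4: 3, hour 5: 0, hour 6: 0, hour 7: 0, hour 8: 0.
Peak is 7.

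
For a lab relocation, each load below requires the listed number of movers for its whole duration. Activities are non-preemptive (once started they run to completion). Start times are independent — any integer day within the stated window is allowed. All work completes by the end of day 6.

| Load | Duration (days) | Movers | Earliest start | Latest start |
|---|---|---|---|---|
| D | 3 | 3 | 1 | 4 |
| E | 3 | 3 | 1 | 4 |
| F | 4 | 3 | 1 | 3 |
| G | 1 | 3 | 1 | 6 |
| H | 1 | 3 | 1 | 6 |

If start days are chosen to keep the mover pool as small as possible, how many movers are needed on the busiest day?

6

Early-start (D@1, E@1, F@1, G@1, H@1) gives peak 15: d1:15  d2:9  d3:9  d4:3  d5:0  d6:0.
Shift E→4, G→5, H→6.
Schedule D@1, E@4, F@1, G@5, H@6: d1:6  d2:6  d3:6  d4:6  d5:6  d6:6 — peak 6.
Total mover-days = 36 over 6 days ⇒ peak ≥ ⌈36/6⌉ = 6, so 6 is optimal.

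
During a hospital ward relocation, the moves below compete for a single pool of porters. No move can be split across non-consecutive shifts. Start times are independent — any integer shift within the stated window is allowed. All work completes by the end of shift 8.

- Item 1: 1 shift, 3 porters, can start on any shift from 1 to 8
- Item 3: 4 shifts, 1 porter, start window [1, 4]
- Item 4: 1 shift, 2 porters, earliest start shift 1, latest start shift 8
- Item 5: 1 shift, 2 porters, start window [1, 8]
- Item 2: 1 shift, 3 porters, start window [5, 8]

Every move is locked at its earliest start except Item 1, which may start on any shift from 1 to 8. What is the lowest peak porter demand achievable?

Item 1@1: s1:8  s2:1  s3:1  s4:1  s5:3  s6:0  s7:0  s8:0 → peak 8
Item 1@2: s1:5  s2:4  s3:1  s4:1  s5:3  s6:0  s7:0  s8:0 → peak 5
Item 1@3: s1:5  s2:1  s3:4  s4:1  s5:3  s6:0  s7:0  s8:0 → peak 5
Item 1@4: s1:5  s2:1  s3:1  s4:4  s5:3  s6:0  s7:0  s8:0 → peak 5
Item 1@5: s1:5  s2:1  s3:1  s4:1  s5:6  s6:0  s7:0  s8:0 → peak 6
Item 1@6: s1:5  s2:1  s3:1  s4:1  s5:3  s6:3  s7:0  s8:0 → peak 5
Item 1@7: s1:5  s2:1  s3:1  s4:1  s5:3  s6:0  s7:3  s8:0 → peak 5
Item 1@8: s1:5  s2:1  s3:1  s4:1  s5:3  s6:0  s7:0  s8:3 → peak 5
Best is Item 1@2, peak 5.

5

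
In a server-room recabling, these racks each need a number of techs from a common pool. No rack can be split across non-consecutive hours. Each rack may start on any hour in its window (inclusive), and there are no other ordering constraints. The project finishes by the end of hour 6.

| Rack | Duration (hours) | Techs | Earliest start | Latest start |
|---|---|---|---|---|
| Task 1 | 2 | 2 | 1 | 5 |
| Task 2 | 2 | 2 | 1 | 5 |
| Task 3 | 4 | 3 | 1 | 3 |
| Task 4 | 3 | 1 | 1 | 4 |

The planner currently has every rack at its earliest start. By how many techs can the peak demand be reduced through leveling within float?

4

Early-start peak: h1:8  h2:8  h3:4  h4:3  h5:0  h6:0 ⇒ 8.
Leveled (Task 1@1, Task 2@1, Task 3@3, Task 4@3): h1:4  h2:4  h3:4  h4:4  h5:4  h6:3 ⇒ 4.
Reduction 8 − 4 = 4.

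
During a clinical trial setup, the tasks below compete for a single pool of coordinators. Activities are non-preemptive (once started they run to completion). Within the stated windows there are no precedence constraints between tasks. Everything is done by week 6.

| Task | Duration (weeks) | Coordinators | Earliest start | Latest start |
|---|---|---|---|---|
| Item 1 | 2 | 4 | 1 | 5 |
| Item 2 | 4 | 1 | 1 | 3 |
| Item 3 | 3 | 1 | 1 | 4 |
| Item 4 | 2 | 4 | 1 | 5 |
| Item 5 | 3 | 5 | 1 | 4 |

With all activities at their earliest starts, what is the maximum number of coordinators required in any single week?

Early-start schedule: Item 1@1, Item 2@1, Item 3@1, Item 4@1, Item 5@1.
Load per week: week 1: 15, week 2: 15, week 3: 7, week 4: 1, week 5: 0, week 6: 0.
Peak is 15.

15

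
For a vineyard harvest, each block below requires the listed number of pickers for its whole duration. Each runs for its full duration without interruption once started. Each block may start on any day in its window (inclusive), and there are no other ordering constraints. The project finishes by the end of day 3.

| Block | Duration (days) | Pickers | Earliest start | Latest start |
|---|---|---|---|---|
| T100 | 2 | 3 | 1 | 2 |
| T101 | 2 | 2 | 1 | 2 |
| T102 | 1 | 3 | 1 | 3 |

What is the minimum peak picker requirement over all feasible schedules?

Early-start (T100@1, T101@1, T102@1) gives peak 8: d1:8  d2:5  d3:0.
Shift T102→3.
Schedule T100@1, T101@1, T102@3: d1:5  d2:5  d3:3 — peak 5.
Total picker-days = 13 over 3 days ⇒ peak ≥ ⌈13/3⌉ = 5, so 5 is optimal.

5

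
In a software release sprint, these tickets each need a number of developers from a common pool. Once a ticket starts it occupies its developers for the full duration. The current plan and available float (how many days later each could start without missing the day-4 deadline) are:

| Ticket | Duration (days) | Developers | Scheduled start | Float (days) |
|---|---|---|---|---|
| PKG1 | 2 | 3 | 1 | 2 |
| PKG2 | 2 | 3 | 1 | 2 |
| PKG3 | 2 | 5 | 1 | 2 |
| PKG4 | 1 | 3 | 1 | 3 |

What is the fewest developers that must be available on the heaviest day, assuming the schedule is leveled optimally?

Early-start (PKG1@1, PKG2@1, PKG3@1, PKG4@1) gives peak 14: d1:14  d2:11  d3:0  d4:0.
Shift PKG3→3, PKG4→3.
Schedule PKG1@1, PKG2@1, PKG3@3, PKG4@3: d1:6  d2:6  d3:8  d4:5 — peak 8.

8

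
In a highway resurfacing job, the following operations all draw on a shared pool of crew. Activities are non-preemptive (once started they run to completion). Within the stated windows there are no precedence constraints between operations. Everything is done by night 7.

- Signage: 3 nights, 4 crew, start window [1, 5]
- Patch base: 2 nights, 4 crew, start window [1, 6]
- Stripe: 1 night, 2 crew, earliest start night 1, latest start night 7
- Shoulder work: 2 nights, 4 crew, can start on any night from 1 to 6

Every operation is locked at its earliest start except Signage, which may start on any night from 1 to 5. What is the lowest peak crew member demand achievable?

10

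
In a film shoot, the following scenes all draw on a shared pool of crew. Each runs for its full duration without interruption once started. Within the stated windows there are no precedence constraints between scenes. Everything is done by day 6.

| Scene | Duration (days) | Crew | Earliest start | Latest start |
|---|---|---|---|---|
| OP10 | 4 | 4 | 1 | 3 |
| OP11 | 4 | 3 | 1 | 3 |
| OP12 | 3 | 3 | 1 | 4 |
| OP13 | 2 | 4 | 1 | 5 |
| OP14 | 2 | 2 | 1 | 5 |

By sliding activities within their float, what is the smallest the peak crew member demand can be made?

Early-start (OP10@1, OP11@1, OP12@1, OP13@1, OP14@1) gives peak 16: d1:16  d2:16  d3:10  d4:7  d5:0  d6:0.
Shift OP13→5, OP14→4.
Schedule OP10@1, OP11@1, OP12@1, OP13@5, OP14@4: d1:10  d2:10  d3:10  d4:9  d5:6  d6:4 — peak 10.

10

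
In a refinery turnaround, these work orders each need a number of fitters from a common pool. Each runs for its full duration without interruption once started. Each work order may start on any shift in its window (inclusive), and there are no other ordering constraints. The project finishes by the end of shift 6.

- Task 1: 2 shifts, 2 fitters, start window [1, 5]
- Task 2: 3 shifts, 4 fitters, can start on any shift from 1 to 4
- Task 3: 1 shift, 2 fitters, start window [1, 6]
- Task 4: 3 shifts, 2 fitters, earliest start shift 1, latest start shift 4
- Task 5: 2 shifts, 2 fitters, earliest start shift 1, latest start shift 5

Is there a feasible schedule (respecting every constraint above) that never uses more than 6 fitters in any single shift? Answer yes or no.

Schedule Task 1@1, Task 2@1, Task 3@3, Task 4@4, Task 5@4: s1:6  s2:6  s3:6  s4:4  s5:4  s6:2 — peak 6 ≤ 6.

yes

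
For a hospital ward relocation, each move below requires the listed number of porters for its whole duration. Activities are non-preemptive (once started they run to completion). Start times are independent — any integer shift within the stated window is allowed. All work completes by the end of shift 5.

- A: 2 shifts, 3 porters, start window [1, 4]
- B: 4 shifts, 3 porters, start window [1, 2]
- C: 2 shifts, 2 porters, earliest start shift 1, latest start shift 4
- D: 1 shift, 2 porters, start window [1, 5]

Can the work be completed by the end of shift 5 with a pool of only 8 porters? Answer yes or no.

Schedule A@1, B@1, C@3, D@5: s1:6  s2:6  s3:5  s4:5  s5:2 — peak 6 ≤ 8.

yes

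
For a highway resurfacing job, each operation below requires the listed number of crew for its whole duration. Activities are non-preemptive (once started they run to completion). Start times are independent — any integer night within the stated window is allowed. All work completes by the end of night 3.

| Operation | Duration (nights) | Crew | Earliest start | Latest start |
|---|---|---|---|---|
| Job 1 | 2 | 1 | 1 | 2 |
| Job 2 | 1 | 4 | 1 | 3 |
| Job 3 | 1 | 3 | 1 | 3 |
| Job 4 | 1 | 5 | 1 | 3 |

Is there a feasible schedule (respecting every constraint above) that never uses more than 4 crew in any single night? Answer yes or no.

no

Total crew member-nights = 14; over 3 nights the average is 14/3 > 4, so some night must exceed 4.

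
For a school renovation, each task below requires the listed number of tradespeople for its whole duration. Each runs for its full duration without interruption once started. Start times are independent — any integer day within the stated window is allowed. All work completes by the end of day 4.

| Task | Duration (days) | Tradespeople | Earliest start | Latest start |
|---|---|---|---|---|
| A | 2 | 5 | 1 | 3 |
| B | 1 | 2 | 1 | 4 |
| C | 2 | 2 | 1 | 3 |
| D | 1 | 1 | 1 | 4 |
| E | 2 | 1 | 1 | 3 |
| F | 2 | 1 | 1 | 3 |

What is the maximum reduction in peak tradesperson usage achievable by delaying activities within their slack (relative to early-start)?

Early-start peak: d1:12  d2:9  d3:0  d4:0 ⇒ 12.
Leveled (A@1, B@3, C@3, D@1, E@2, F@3): d1:6  d2:6  d3:6  d4:3 ⇒ 6.
Reduction 12 − 6 = 6.

6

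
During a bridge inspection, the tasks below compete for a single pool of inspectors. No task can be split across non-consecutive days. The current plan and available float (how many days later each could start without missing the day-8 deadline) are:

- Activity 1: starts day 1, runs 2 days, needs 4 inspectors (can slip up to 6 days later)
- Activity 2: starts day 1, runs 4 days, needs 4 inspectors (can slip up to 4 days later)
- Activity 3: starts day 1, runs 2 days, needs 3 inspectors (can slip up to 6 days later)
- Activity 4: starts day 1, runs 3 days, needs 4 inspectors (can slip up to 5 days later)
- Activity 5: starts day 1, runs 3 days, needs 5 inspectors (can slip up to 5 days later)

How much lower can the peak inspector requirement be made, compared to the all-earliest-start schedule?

12

Early-start peak: d1:20  d2:20  d3:13  d4:4  d5:0  d6:0  d7:0  d8:0 ⇒ 20.
Leveled (Activity 1@1, Activity 2@1, Activity 3@5, Activity 4@3, Activity 5@6): d1:8  d2:8  d3:8  d4:8  d5:7  d6:8  d7:5  d8:5 ⇒ 8.
Reduction 20 − 8 = 12.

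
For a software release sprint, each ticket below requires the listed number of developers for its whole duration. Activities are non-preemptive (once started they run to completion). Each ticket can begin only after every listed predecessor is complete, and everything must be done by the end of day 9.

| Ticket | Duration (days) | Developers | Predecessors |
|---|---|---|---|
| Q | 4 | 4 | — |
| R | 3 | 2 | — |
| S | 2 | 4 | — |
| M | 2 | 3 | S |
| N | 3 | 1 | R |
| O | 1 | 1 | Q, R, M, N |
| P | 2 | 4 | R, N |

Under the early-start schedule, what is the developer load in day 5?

1

At early start, day 5 has: N.
Demand: 1 = 1.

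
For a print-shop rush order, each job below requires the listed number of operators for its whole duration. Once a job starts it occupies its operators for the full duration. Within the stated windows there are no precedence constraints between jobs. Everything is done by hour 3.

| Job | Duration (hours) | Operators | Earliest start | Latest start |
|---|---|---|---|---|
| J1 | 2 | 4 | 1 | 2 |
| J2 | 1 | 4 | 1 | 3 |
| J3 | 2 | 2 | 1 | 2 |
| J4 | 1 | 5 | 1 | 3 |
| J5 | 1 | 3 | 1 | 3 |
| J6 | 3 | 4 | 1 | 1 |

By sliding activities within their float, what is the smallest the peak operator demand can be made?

13

Early-start (J1@1, J2@1, J3@1, J4@1, J5@1, J6@1) gives peak 22: h1:22  h2:10  h3:4.
Shift J3→2, J4→3, J5→2.
Schedule J1@1, J2@1, J3@2, J4@3, J5@2, J6@1: h1:12  h2:13  h3:11 — peak 13.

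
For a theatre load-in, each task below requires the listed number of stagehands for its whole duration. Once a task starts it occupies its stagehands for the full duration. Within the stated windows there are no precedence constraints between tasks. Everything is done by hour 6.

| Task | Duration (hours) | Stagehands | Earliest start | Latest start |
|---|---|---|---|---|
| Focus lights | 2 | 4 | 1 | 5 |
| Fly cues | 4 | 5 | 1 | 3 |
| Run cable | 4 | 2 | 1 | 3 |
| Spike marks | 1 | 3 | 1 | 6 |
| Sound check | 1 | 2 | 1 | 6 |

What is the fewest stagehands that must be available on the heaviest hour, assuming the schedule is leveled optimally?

7

Early-start (Focus lights@1, Fly cues@1, Run cable@1, Spike marks@1, Sound check@1) gives peak 16: h1:16  h2:11  h3:7  h4:7  h5:0  h6:0.
Shift Fly cues→3, Run cable→2, Sound check→6.
Schedule Focus lights@1, Fly cues@3, Run cable@2, Spike marks@1, Sound check@6: h1:7  h2:6  h3:7  h4:7  h5:7  h6:7 — peak 7.
Total stagehand-hours = 41 over 6 hours ⇒ peak ≥ ⌈41/6⌉ = 7, so 7 is optimal.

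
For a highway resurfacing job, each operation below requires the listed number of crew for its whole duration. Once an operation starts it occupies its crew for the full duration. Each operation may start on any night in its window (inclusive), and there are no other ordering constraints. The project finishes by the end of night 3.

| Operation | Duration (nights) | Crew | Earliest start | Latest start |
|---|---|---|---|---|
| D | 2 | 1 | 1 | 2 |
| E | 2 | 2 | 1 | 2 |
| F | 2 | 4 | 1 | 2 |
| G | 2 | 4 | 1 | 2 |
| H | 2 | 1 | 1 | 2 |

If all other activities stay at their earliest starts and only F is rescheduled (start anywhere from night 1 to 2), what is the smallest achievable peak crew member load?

12

F@1: n1:12  n2:12  n3:0 → peak 12
F@2: n1:8  n2:12  n3:4 → peak 12
Best is F@1, peak 12.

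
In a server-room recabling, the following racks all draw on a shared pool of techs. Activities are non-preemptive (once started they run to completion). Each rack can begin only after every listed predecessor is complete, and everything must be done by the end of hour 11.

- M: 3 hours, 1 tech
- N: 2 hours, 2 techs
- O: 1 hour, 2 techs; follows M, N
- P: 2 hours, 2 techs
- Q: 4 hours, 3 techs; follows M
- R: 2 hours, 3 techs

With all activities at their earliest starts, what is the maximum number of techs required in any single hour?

Early-start schedule: M@1, N@1, O@4, P@1, Q@4, R@1.
Load per hour: hour 1: 8, hour 2: 8, hour 3: 1, hour 4: 5, hour 5: 3, hour 6: 3, hour 7: 3, hour 8: 0, hour 9: 0, hour 10: 0, hour 11: 0.
Peak is 8.

8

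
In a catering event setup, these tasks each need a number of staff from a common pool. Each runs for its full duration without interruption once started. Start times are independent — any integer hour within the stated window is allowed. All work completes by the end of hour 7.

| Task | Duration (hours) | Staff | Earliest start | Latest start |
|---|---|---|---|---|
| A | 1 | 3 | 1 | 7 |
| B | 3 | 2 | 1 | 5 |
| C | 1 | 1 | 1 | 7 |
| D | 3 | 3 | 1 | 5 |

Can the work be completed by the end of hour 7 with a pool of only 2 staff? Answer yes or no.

no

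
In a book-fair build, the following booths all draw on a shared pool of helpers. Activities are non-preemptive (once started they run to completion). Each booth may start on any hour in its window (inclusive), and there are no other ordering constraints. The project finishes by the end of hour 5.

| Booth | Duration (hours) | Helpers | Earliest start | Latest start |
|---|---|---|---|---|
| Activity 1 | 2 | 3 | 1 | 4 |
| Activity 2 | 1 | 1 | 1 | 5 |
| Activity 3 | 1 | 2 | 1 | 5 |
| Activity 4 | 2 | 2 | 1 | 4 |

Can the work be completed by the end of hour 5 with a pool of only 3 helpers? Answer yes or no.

Schedule Activity 1@1, Activity 2@3, Activity 3@3, Activity 4@4: h1:3  h2:3  h3:3  h4:2  h5:2 — peak 3 ≤ 3.

yes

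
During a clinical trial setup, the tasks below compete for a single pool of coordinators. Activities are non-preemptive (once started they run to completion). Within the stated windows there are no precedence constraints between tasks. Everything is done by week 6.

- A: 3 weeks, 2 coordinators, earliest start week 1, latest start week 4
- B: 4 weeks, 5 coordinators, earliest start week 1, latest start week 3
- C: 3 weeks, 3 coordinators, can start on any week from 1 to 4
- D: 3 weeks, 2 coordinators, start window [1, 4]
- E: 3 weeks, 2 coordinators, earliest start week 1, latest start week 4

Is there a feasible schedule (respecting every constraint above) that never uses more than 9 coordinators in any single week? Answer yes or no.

no

The minimum achievable peak is 10; 9 < 10, so no feasible schedule stays within the cap.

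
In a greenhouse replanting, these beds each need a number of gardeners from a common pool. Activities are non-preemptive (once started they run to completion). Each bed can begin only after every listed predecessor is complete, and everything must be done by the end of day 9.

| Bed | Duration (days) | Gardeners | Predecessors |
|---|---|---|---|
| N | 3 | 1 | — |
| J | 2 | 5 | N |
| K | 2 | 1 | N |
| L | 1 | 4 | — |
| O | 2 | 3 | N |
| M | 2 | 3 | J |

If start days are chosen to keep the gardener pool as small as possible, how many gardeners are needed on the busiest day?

5

Early-start (N@1, J@4, K@4, L@1, O@4, M@6) gives peak 9: d1:5  d2:1  d3:1  d4:9  d5:9  d6:3  d7:3  d8:0  d9:0.
Shift K→6, O→6, M→8.
Schedule N@1, J@4, K@6, L@1, O@6, M@8: d1:5  d2:1  d3:1  d4:5  d5:5  d6:4  d7:4  d8:3  d9:3 — peak 5.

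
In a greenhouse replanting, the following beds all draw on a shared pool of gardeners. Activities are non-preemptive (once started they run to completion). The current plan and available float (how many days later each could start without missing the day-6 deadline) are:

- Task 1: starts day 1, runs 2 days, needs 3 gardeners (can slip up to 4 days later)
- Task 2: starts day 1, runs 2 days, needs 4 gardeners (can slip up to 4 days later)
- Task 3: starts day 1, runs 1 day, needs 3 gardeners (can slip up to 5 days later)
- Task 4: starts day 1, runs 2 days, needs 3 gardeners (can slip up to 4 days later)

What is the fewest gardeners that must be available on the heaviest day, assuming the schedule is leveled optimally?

6

Early-start (Task 1@1, Task 2@1, Task 3@1, Task 4@1) gives peak 13: d1:13  d2:10  d3:0  d4:0  d5:0  d6:0.
Shift Task 2→3, Task 4→5.
Schedule Task 1@1, Task 2@3, Task 3@1, Task 4@5: d1:6  d2:3  d3:4  d4:4  d5:3  d6:3 — peak 6.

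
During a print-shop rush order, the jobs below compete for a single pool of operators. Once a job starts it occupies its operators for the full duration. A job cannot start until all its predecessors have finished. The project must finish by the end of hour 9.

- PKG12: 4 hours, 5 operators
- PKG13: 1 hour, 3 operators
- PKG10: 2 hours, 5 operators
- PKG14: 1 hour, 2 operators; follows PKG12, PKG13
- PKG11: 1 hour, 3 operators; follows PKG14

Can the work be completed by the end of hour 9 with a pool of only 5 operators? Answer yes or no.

yes

Schedule PKG12@1, PKG13@5, PKG10@6, PKG14@8, PKG11@9: h1:5  h2:5  h3:5  h4:5  h5:3  h6:5  h7:5  h8:2  h9:3 — peak 5 ≤ 5.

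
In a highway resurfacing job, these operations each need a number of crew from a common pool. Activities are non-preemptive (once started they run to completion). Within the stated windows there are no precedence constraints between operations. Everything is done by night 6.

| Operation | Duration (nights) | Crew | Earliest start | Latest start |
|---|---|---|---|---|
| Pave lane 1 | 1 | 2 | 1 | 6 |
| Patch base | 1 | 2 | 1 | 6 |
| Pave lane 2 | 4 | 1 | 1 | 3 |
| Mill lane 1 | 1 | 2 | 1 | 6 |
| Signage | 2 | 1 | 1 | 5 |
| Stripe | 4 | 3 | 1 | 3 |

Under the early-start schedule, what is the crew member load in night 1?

At early start, night 1 has: Pave lane 1, Patch base, Pave lane 2, Mill lane 1, Signage, Stripe.
Demand: 2 + 2 + 1 + 2 + 1 + 3 = 11.

11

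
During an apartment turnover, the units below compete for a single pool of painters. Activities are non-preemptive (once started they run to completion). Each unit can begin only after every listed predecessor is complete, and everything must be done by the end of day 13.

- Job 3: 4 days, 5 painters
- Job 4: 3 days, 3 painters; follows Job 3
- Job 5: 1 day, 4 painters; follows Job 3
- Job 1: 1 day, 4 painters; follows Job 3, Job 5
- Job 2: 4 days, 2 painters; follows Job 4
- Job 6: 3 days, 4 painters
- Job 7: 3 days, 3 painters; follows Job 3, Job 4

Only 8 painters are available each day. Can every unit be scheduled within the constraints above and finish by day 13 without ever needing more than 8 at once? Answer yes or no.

Schedule Job 3@1, Job 4@5, Job 5@5, Job 1@6, Job 2@8, Job 6@7, Job 7@10: d1:5  d2:5  d3:5  d4:5  d5:7  d6:7  d7:7  d8:6  d9:6  d10:5  d11:5  d12:3  d13:0 — peak 7 ≤ 8.

yes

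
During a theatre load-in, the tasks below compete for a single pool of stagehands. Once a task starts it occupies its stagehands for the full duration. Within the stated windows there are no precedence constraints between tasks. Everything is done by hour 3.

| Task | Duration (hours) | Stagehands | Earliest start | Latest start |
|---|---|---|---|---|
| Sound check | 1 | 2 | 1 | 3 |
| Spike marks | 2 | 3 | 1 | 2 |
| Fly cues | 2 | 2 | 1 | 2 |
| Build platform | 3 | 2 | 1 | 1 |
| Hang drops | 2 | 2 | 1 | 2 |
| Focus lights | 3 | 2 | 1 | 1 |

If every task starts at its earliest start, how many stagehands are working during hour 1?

13

At early start, hour 1 has: Sound check, Spike marks, Fly cues, Build platform, Hang drops, Focus lights.
Demand: 2 + 3 + 2 + 2 + 2 + 2 = 13.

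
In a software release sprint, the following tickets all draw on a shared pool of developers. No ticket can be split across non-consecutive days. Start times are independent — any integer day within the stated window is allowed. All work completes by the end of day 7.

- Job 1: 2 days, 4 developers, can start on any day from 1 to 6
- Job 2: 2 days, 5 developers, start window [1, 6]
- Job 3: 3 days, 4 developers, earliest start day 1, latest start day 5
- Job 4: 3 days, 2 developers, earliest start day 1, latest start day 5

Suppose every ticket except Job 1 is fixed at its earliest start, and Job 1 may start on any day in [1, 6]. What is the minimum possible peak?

11

Job 1@1: d1:15  d2:15  d3:6  d4:0  d5:0  d6:0  d7:0 → peak 15
Job 1@2: d1:11  d2:15  d3:10  d4:0  d5:0  d6:0  d7:0 → peak 15
Job 1@3: d1:11  d2:11  d3:10  d4:4  d5:0  d6:0  d7:0 → peak 11
Job 1@4: d1:11  d2:11  d3:6  d4:4  d5:4  d6:0  d7:0 → peak 11
Job 1@5: d1:11  d2:11  d3:6  d4:0  d5:4  d6:4  d7:0 → peak 11
Job 1@6: d1:11  d2:11  d3:6  d4:0  d5:0  d6:4  d7:4 → peak 11
Best is Job 1@3, peak 11.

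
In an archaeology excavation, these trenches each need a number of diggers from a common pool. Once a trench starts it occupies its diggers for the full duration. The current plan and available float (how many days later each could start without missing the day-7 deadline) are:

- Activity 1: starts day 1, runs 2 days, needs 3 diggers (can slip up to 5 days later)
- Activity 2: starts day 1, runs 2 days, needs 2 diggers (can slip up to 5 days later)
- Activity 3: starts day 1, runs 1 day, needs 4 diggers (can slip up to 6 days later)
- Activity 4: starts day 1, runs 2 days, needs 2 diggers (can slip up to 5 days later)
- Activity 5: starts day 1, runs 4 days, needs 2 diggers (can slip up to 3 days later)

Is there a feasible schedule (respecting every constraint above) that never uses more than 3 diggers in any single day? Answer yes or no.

Total digger-days = 26; over 7 days the average is 26/7 > 3, so some day must exceed 3.

no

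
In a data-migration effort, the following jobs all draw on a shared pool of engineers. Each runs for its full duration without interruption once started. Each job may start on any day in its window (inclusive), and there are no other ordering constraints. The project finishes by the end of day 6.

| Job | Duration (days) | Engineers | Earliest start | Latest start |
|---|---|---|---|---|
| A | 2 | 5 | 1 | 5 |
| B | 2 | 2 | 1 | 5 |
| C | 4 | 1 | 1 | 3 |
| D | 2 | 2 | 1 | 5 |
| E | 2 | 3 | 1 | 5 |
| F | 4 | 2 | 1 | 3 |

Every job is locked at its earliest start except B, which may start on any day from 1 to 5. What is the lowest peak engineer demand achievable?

B@1: d1:15  d2:15  d3:3  d4:3  d5:0  d6:0 → peak 15
B@2: d1:13  d2:15  d3:5  d4:3  d5:0  d6:0 → peak 15
B@3: d1:13  d2:13  d3:5  d4:5  d5:0  d6:0 → peak 13
B@4: d1:13  d2:13  d3:3  d4:5  d5:2  d6:0 → peak 13
B@5: d1:13  d2:13  d3:3  d4:3  d5:2  d6:2 → peak 13
Best is B@3, peak 13.

13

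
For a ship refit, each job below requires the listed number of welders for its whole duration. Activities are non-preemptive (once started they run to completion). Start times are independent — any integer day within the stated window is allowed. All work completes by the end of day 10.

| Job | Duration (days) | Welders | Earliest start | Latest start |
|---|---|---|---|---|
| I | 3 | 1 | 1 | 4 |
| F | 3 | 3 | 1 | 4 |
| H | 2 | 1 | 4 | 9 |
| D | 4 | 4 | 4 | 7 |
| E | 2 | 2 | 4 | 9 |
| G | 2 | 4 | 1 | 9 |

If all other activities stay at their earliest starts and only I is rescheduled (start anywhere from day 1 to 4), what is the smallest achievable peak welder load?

8

I@1: d1:8  d2:8  d3:4  d4:7  d5:7  d6:4  d7:4  d8:0  d9:0  d10:0 → peak 8
I@2: d1:7  d2:8  d3:4  d4:8  d5:7  d6:4  d7:4  d8:0  d9:0  d10:0 → peak 8
I@3: d1:7  d2:7  d3:4  d4:8  d5:8  d6:4  d7:4  d8:0  d9:0  d10:0 → peak 8
I@4: d1:7  d2:7  d3:3  d4:8  d5:8  d6:5  d7:4  d8:0  d9:0  d10:0 → peak 8
Best is I@1, peak 8.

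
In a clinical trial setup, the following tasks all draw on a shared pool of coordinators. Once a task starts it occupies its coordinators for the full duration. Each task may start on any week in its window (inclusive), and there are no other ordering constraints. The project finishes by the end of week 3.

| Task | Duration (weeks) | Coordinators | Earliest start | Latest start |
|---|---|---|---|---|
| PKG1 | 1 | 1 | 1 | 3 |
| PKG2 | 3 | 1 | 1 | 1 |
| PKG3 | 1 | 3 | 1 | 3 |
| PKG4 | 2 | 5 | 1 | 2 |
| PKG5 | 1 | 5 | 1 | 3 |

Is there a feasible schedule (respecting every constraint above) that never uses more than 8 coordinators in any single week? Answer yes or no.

The minimum achievable peak is 9; 8 < 9, so no feasible schedule stays within the cap.

no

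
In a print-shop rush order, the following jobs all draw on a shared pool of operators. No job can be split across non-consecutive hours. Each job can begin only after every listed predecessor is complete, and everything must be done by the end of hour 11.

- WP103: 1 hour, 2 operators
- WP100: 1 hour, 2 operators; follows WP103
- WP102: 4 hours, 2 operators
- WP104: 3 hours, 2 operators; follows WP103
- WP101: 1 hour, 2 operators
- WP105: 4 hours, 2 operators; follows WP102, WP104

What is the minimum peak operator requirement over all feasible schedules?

Early-start (WP103@1, WP100@2, WP102@1, WP104@2, WP101@1, WP105@5) gives peak 6: h1:6  h2:6  h3:4  h4:4  h5:2  h6:2  h7:2  h8:2  h9:0  h10:0  h11:0.
Shift WP104→3, WP101→5, WP105→6.
Schedule WP103@1, WP100@2, WP102@1, WP104@3, WP101@5, WP105@6: h1:4  h2:4  h3:4  h4:4  h5:4  h6:2  h7:2  h8:2  h9:2  h10:0  h11:0 — peak 4.

4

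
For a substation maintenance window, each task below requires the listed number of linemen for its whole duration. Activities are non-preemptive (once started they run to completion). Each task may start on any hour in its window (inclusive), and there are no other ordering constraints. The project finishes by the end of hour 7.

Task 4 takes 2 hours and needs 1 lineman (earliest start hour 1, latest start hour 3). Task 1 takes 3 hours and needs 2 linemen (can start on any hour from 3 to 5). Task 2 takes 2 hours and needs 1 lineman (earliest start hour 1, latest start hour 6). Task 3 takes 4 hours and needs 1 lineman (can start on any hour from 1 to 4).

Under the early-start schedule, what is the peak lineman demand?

Early-start schedule: Task 4@1, Task 1@3, Task 2@1, Task 3@1.
Load per hour: hour 1: 3, hour 2: 3, hour 3: 3, hour 4: 3, hour 5: 2, hour 6: 0, hour 7: 0.
Peak is 3.

3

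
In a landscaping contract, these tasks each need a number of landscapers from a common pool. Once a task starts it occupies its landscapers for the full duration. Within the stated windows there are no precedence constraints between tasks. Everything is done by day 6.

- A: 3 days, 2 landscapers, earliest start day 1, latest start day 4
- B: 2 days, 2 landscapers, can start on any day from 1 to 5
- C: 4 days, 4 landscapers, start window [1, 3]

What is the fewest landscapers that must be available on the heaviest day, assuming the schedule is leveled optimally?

6

Early-start (A@1, B@1, C@1) gives peak 8: d1:8  d2:8  d3:6  d4:4  d5:0  d6:0.
Shift C→3.
Schedule A@1, B@1, C@3: d1:4  d2:4  d3:6  d4:4  d5:4  d6:4 — peak 6.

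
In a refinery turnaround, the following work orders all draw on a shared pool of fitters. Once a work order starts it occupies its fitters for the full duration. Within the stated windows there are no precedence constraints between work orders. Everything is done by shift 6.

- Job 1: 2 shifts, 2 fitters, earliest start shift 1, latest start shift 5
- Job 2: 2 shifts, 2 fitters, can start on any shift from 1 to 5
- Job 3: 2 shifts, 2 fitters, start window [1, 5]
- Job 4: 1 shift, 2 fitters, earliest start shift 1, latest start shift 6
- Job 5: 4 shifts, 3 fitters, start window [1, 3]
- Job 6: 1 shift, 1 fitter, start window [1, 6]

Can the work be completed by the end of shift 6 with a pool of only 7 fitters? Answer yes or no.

yes

Schedule Job 1@1, Job 2@1, Job 3@3, Job 4@5, Job 5@3, Job 6@1: s1:5  s2:4  s3:5  s4:5  s5:5  s6:3 — peak 5 ≤ 7.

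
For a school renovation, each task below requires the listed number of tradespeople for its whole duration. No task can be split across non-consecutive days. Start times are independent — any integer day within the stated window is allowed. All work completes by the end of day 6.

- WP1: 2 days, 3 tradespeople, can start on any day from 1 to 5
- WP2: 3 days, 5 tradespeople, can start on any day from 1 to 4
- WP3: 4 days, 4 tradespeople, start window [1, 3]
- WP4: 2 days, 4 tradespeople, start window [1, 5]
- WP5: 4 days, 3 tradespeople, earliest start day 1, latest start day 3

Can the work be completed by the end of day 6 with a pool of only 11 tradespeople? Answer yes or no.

The minimum achievable peak is 12; 11 < 12, so no feasible schedule stays within the cap.

no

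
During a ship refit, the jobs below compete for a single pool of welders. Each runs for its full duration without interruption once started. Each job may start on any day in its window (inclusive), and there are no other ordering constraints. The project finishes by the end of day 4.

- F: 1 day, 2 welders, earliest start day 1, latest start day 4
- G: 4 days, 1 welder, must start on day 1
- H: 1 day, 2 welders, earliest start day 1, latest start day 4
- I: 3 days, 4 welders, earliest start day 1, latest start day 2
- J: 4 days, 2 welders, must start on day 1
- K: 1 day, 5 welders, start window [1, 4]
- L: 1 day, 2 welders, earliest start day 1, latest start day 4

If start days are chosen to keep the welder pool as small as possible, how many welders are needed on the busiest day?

9

Early-start (F@1, G@1, H@1, I@1, J@1, K@1, L@1) gives peak 18: d1:18  d2:7  d3:7  d4:3.
Shift H→2, K→4, L→3.
Schedule F@1, G@1, H@2, I@1, J@1, K@4, L@3: d1:9  d2:9  d3:9  d4:8 — peak 9.
Total welder-days = 35 over 4 days ⇒ peak ≥ ⌈35/4⌉ = 9, so 9 is optimal.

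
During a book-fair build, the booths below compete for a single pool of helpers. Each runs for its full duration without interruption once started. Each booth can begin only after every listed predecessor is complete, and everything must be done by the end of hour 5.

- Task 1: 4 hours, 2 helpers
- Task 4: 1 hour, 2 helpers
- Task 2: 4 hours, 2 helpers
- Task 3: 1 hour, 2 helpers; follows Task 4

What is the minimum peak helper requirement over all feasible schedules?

Early-start (Task 1@1, Task 4@1, Task 2@1, Task 3@2) gives peak 6: h1:6  h2:6  h3:4  h4:4  h5:0.
Shift Task 2→2, Task 3→5.
Schedule Task 1@1, Task 4@1, Task 2@2, Task 3@5: h1:4  h2:4  h3:4  h4:4  h5:4 — peak 4.
Total helper-hours = 20 over 5 hours ⇒ peak ≥ ⌈20/5⌉ = 4, so 4 is optimal.

4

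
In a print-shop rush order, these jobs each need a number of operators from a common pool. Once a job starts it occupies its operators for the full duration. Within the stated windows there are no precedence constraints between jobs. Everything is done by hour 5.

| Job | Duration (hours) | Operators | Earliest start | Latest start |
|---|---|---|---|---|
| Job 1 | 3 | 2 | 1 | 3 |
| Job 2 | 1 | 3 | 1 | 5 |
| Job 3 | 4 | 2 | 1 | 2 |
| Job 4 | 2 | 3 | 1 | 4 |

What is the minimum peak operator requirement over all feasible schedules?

Early-start (Job 1@1, Job 2@1, Job 3@1, Job 4@1) gives peak 10: h1:10  h2:7  h3:4  h4:2  h5:0.
Shift Job 3→2, Job 4→4.
Schedule Job 1@1, Job 2@1, Job 3@2, Job 4@4: h1:5  h2:4  h3:4  h4:5  h5:5 — peak 5.
Total operator-hours = 23 over 5 hours ⇒ peak ≥ ⌈23/5⌉ = 5, so 5 is optimal.

5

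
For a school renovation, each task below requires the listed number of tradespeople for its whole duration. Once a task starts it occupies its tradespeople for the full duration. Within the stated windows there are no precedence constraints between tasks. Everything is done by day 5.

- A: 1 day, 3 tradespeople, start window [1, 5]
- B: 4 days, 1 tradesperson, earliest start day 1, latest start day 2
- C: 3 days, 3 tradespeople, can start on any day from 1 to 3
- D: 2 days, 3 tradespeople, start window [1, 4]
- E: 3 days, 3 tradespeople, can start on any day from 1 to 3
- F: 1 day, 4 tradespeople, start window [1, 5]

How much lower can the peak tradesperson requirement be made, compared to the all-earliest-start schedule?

Early-start peak: d1:17  d2:10  d3:7  d4:1  d5:0 ⇒ 17.
Leveled (A@1, B@1, C@1, D@4, E@2, F@5): d1:7  d2:7  d3:7  d4:7  d5:7 ⇒ 7.
Reduction 17 − 7 = 10.

10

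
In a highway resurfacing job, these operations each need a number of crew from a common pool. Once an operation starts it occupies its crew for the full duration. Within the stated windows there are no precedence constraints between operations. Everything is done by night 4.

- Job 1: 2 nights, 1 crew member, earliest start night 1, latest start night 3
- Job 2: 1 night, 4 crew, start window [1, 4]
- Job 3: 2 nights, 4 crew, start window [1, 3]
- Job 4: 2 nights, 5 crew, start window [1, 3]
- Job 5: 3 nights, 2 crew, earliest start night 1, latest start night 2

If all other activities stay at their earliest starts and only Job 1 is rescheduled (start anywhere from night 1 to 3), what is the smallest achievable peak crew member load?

15

Job 1@1: n1:16  n2:12  n3:2  n4:0 → peak 16
Job 1@2: n1:15  n2:12  n3:3  n4:0 → peak 15
Job 1@3: n1:15  n2:11  n3:3  n4:1 → peak 15
Best is Job 1@2, peak 15.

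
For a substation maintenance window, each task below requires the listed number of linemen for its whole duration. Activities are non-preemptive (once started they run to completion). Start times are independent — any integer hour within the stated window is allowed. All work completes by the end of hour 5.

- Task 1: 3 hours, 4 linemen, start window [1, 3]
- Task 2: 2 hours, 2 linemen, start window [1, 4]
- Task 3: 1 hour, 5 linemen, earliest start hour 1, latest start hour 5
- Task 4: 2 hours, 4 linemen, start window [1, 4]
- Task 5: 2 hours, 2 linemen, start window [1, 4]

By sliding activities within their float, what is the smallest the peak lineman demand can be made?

Early-start (Task 1@1, Task 2@1, Task 3@1, Task 4@1, Task 5@1) gives peak 17: h1:17  h2:12  h3:4  h4:0  h5:0.
Shift Task 3→5, Task 4→3.
Schedule Task 1@1, Task 2@1, Task 3@5, Task 4@3, Task 5@1: h1:8  h2:8  h3:8  h4:4  h5:5 — peak 8.

8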